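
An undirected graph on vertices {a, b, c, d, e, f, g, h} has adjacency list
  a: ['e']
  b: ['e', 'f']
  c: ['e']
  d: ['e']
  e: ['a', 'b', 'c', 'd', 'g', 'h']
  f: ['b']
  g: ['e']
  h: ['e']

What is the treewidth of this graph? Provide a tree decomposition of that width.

Treewidth 1.
Bags: B1 = {b, e}  B2 = {e, h}  B3 = {e, g}  B4 = {b, f}  B5 = {c, e}  B6 = {a, e}  B7 = {d, e}
Tree: B1–B2, B1–B3, B1–B4, B1–B5, B2–B6, B5–B7

The largest bag has 2 vertices, giving width 1; this decomposition certifies tw(G) ≤ 1. G has an edge, so its treewidth is at least 1. Hence tw(G) = 1 exactly.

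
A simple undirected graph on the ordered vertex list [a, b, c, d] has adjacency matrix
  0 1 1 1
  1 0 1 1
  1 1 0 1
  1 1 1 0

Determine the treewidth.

A width-3 tree decomposition is:
Bags: B1 = {a, b, c, d}
Tree: (single bag)
With just one bag of size 4, the width is 4 − 1 = 3, so tw(G) ≤ 3. Conversely, {a, b, c, d} is a clique of size 4, and the vertices of any clique must share a bag in every tree decomposition; so some bag has ≥ 4 vertices and tw(G) ≥ 3. Therefore the treewidth is 3.

3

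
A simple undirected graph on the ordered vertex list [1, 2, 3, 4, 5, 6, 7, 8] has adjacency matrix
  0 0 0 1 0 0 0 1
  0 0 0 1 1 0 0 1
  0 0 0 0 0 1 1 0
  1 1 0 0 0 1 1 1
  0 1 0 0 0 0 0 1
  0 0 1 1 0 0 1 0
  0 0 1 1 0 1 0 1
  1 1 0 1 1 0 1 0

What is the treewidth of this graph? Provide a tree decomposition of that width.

Every bag has size at most 3, so the width is 3 − 1 = 2 and tw(G) ≤ 2. On the other hand G contains the 3-clique {3, 6, 7}. A clique must lie in a single bag of any decomposition, so no decomposition can have width below 2. Therefore the treewidth is 2.

Treewidth 2.
Bags: B1 = {3, 6, 7}  B2 = {4, 6, 7}  B3 = {4, 7, 8}  B4 = {2, 4, 8}  B5 = {2, 5, 8}  B6 = {1, 4, 8}
Tree: B1–B2, B2–B3, B3–B4, B4–B5, B4–B6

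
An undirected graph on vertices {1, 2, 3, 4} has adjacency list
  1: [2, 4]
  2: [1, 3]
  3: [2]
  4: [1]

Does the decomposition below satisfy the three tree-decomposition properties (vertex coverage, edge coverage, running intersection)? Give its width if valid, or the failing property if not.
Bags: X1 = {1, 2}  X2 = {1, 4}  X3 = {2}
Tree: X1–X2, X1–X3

No — vertex 3 appears in no bag.

A tree decomposition must satisfy three properties: every vertex lies in some bag; for every edge, both endpoints lie together in some bag; and for every vertex, the bags containing it form a connected subtree. Here vertex 3 appears in no bag, so the decomposition is invalid.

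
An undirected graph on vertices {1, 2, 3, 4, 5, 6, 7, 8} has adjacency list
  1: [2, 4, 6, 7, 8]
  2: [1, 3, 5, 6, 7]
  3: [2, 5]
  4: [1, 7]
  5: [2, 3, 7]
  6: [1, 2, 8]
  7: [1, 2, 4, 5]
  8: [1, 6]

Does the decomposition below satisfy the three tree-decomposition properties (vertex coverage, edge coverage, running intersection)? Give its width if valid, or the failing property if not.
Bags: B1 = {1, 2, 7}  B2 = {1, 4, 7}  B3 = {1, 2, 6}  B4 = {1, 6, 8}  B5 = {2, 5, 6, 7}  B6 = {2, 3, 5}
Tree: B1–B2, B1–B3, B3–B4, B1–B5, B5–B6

A tree decomposition must satisfy three properties: every vertex lies in some bag; for every edge, both endpoints lie together in some bag; and for every vertex, the bags containing it form a connected subtree. Here bags containing vertex 6 are not connected in the tree, so the decomposition is invalid.

No — bags containing vertex 6 are not connected in the tree.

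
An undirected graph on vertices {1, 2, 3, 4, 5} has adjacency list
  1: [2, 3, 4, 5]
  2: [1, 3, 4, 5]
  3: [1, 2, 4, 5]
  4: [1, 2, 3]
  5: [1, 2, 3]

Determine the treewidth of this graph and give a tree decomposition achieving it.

Every bag has size at most 4, so the width is 4 − 1 = 3 and tw(G) ≤ 3. Conversely, {1, 2, 3, 4} is a clique of size 4, and the vertices of any clique must share a bag in every tree decomposition; so some bag has ≥ 4 vertices and tw(G) ≥ 3. Hence tw(G) = 3 exactly.

Treewidth 3.
One optimal decomposition is:
Bags: B1 = {1, 2, 3, 4}  B2 = {1, 2, 3, 5}
Tree: B1–B2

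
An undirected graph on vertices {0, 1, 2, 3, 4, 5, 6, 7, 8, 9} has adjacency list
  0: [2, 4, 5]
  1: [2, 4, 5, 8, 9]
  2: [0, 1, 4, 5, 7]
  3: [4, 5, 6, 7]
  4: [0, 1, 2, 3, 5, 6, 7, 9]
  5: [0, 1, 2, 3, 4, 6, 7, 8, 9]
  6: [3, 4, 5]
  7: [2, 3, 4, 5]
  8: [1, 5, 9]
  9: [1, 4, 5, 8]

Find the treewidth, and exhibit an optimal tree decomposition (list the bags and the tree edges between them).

Treewidth 3.
One optimal decomposition is:
Bags: B1 = {3, 4, 5, 7}  B2 = {2, 4, 5, 7}  B3 = {1, 2, 4, 5}  B4 = {3, 4, 5, 6}  B5 = {1, 4, 5, 9}  B6 = {0, 2, 4, 5}  B7 = {1, 5, 8, 9}
Tree: B1–B2, B2–B3, B1–B4, B3–B5, B3–B6, B5–B7

Every bag has size at most 4, so the width is 4 − 1 = 3 and tw(G) ≤ 3. On the other hand G contains the 4-clique {1, 5, 8, 9}. A clique must lie in a single bag of any decomposition, so no decomposition can have width below 3. Hence tw(G) = 3 exactly.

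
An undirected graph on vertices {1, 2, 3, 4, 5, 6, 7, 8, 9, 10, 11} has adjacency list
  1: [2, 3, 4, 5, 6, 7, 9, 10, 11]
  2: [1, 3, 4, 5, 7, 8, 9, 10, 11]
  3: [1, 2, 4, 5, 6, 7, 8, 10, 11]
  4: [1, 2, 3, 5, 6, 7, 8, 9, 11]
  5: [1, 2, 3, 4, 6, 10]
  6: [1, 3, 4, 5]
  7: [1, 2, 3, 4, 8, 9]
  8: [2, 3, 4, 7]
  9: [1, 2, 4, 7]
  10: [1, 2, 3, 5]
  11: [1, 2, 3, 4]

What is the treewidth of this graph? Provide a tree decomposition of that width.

Every bag has size at most 5, so the width is 5 − 1 = 4 and tw(G) ≤ 4. On the other hand G contains the 5-clique {2, 3, 4, 7, 8}. A clique must lie in a single bag of any decomposition, so no decomposition can have width below 4. The upper and lower bounds meet at 4, so that is the treewidth.

Treewidth 4.
Bags: B1 = {1, 2, 3, 4, 7}  B2 = {2, 3, 4, 7, 8}  B3 = {1, 2, 3, 4, 5}  B4 = {1, 2, 4, 7, 9}  B5 = {1, 2, 3, 4, 11}  B6 = {1, 2, 3, 5, 10}  B7 = {1, 3, 4, 5, 6}
Tree: B1–B2, B1–B3, B1–B4, B3–B5, B3–B6, B3–B7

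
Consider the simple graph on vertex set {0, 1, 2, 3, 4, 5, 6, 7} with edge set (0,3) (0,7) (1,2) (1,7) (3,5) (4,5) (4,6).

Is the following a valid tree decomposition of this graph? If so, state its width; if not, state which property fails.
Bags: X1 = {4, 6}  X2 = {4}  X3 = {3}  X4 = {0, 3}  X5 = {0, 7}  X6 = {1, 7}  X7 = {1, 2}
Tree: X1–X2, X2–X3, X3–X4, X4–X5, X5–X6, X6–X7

A tree decomposition must satisfy three properties: every vertex lies in some bag; for every edge, both endpoints lie together in some bag; and for every vertex, the bags containing it form a connected subtree. Here vertex 5 appears in no bag, so the decomposition is invalid.

No — vertex 5 appears in no bag.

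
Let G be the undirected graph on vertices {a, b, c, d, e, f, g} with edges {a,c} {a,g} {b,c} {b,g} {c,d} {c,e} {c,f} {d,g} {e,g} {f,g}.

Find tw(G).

A width-2 tree decomposition is:
Bags: B1 = {c, e, g}  B2 = {c, d, g}  B3 = {c, f, g}  B4 = {b, c, g}  B5 = {a, c, g}
Tree: B1–B2, B2–B3, B3–B4, B4–B5
The largest bag has 3 vertices, giving width 2; this decomposition certifies tw(G) ≤ 2. Since g–e–c–d–g is a cycle in G, G is not acyclic. Forests are exactly the graphs of treewidth ≤ 1, so tw(G) ≥ 2. Combining the bounds, tw(G) = 2.

2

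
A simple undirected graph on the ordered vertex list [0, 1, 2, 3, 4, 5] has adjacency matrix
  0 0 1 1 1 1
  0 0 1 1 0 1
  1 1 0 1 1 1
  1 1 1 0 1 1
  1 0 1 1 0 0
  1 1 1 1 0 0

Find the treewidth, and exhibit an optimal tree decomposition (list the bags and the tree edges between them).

Treewidth 3.
One such decomposition:
Bags: B1 = {0, 2, 3, 5}  B2 = {1, 2, 3, 5}  B3 = {0, 2, 3, 4}
Tree: B1–B2, B1–B3

Each bag holds 4 vertices, so the decomposition has width 3, which upper-bounds the treewidth. Conversely, {0, 2, 3, 4} is a clique of size 4, and the vertices of any clique must share a bag in every tree decomposition; so some bag has ≥ 4 vertices and tw(G) ≥ 3. Hence tw(G) = 3 exactly.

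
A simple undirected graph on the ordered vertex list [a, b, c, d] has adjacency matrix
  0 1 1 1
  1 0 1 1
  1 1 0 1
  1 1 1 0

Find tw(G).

3

A width-3 tree decomposition is:
Bags: B1 = {a, b, c, d}
Tree: (single bag)
A single bag containing all 4 vertices is trivially a valid decomposition of width 3. For the lower bound, the 4 vertices {a, b, c, d} are pairwise adjacent, and any tree decomposition puts a clique entirely inside one bag — forcing width ≥ 3. Combining the bounds, tw(G) = 3.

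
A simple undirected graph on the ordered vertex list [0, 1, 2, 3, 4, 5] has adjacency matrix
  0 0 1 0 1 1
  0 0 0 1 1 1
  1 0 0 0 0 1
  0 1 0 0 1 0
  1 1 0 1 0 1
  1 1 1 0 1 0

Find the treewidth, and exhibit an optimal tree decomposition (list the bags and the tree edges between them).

The largest bag has 3 vertices, giving width 2; this decomposition certifies tw(G) ≤ 2. On the other hand G contains the 3-clique {0, 2, 5}. A clique must lie in a single bag of any decomposition, so no decomposition can have width below 2. Combining the bounds, tw(G) = 2.

Treewidth 2.
Bags: B1 = {0, 4, 5}  B2 = {1, 4, 5}  B3 = {0, 2, 5}  B4 = {1, 3, 4}
Tree: B1–B2, B1–B3, B2–B4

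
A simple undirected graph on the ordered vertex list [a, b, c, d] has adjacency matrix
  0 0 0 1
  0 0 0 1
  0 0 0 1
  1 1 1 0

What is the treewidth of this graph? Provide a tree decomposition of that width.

Treewidth 1.
One optimal decomposition is:
Bags: B1 = {c, d}  B2 = {a, d}  B3 = {b, d}
Tree: B1–B2, B2–B3

Every bag has size at most 2, so the width is 2 − 1 = 1 and tw(G) ≤ 1. Any graph with an edge has treewidth ≥ 1, and G has the edge d–c. Therefore the treewidth is 1.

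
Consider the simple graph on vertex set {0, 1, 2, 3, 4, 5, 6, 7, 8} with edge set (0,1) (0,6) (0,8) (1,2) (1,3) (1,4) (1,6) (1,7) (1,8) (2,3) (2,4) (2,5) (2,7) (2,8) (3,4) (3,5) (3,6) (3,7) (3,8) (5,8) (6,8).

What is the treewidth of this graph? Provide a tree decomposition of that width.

Every bag has size at most 4, so the width is 4 − 1 = 3 and tw(G) ≤ 3. For the lower bound, the 4 vertices {0, 1, 6, 8} are pairwise adjacent, and any tree decomposition puts a clique entirely inside one bag — forcing width ≥ 3. Hence tw(G) = 3 exactly.

Treewidth 3.
Bags: B1 = {1, 2, 3, 8}  B2 = {1, 2, 3, 7}  B3 = {1, 2, 3, 4}  B4 = {2, 3, 5, 8}  B5 = {1, 3, 6, 8}  B6 = {0, 1, 6, 8}
Tree: B1–B2, B2–B3, B1–B4, B1–B5, B5–B6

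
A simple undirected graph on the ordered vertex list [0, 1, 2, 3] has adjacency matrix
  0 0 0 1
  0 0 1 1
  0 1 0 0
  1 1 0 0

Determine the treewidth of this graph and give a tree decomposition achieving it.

The largest bag has 2 vertices, giving width 1; this decomposition certifies tw(G) ≤ 1. G has an edge, so its treewidth is at least 1. The upper and lower bounds meet at 1, so that is the treewidth.

Treewidth 1.
Bags: B1 = {1, 2}  B2 = {1, 3}  B3 = {0, 3}
Tree: B1–B2, B2–B3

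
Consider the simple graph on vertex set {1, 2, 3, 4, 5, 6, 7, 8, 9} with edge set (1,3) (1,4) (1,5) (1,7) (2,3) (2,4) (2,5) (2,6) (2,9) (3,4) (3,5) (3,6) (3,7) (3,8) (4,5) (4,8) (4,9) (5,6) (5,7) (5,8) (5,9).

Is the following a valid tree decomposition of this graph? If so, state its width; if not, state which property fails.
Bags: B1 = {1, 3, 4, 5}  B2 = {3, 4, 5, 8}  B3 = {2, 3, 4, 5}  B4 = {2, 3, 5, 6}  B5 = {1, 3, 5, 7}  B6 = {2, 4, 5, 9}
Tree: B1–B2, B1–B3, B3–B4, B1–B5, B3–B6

Yes; width 3.

Checking the three conditions: (i) the bags cover all of {1, 2, 3, 4, 5, 6, 7, 8, 9}; (ii) for each edge, some bag contains both endpoints; (iii) the bags containing any fixed vertex form a subtree. All hold, so the decomposition is valid with width 4 − 1 = 3.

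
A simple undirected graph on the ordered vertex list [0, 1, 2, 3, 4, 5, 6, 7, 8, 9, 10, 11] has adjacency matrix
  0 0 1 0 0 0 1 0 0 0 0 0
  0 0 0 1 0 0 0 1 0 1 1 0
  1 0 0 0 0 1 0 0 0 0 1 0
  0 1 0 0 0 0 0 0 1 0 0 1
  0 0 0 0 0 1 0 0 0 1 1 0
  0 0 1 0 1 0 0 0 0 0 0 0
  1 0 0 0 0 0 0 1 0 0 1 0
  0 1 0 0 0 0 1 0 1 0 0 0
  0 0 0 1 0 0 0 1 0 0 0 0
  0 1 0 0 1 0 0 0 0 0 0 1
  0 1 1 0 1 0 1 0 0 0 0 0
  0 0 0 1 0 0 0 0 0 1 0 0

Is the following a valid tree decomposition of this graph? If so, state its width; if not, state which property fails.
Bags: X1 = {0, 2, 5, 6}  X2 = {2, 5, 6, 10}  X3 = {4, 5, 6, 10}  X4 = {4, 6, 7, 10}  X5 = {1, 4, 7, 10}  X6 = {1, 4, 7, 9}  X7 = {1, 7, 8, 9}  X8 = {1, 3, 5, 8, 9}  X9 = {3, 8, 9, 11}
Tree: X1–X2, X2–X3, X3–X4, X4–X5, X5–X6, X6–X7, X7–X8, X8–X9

No — bags containing vertex 5 are not connected in the tree.

A tree decomposition must satisfy three properties: every vertex lies in some bag; for every edge, both endpoints lie together in some bag; and for every vertex, the bags containing it form a connected subtree. Here bags containing vertex 5 are not connected in the tree, so the decomposition is invalid.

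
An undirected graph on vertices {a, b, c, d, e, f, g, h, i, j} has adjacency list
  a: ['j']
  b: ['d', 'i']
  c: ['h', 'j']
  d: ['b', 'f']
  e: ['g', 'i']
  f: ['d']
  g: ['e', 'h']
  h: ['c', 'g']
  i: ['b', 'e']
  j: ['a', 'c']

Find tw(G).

A width-1 tree decomposition is:
Bags: B1 = {d, f}  B2 = {b, d}  B3 = {b, i}  B4 = {e, i}  B5 = {e, g}  B6 = {g, h}  B7 = {c, h}  B8 = {c, j}  B9 = {a, j}
Tree: B1–B2, B2–B3, B3–B4, B4–B5, B5–B6, B6–B7, B7–B8, B8–B9
Each bag holds 2 vertices, so the decomposition has width 1, which upper-bounds the treewidth. Any graph with an edge has treewidth ≥ 1, and G has the edge f–d. Combining the bounds, tw(G) = 1.

1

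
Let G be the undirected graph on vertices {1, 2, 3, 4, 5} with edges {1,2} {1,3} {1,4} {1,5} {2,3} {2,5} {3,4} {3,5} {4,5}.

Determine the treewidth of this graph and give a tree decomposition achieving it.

Every bag has size at most 4, so the width is 4 − 1 = 3 and tw(G) ≤ 3. For the lower bound, the 4 vertices {1, 2, 3, 5} are pairwise adjacent, and any tree decomposition puts a clique entirely inside one bag — forcing width ≥ 3. The upper and lower bounds meet at 3, so that is the treewidth.

Treewidth 3.
One such decomposition:
Bags: B1 = {1, 2, 3, 5}  B2 = {1, 3, 4, 5}
Tree: B1–B2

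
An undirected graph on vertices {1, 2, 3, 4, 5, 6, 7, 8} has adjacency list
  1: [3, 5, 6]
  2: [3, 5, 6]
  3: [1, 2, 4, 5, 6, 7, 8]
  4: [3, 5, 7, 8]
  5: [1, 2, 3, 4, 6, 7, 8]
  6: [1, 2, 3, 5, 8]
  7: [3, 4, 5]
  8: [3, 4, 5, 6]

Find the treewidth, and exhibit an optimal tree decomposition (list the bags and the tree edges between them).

Treewidth 3.
One optimal decomposition is:
Bags: B1 = {3, 5, 6, 8}  B2 = {3, 4, 5, 8}  B3 = {1, 3, 5, 6}  B4 = {2, 3, 5, 6}  B5 = {3, 4, 5, 7}
Tree: B1–B2, B1–B3, B3–B4, B2–B5

Every bag has size at most 4, so the width is 4 − 1 = 3 and tw(G) ≤ 3. For the lower bound, the 4 vertices {3, 4, 5, 8} are pairwise adjacent, and any tree decomposition puts a clique entirely inside one bag — forcing width ≥ 3. Therefore the treewidth is 3.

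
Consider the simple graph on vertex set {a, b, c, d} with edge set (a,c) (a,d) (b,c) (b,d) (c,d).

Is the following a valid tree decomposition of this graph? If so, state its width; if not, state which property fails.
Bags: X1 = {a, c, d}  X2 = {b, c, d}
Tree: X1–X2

Yes; width 2.

Vertex coverage: the bags together contain {a, b, c, d}, the full vertex set. Edge coverage: each edge of G has both endpoints in at least one bag. Running intersection: for every vertex, the bags containing it form a connected subtree. All three properties hold, so this is a valid tree decomposition of width max|bag| − 1 = 2, and hence tw(G) ≤ 2.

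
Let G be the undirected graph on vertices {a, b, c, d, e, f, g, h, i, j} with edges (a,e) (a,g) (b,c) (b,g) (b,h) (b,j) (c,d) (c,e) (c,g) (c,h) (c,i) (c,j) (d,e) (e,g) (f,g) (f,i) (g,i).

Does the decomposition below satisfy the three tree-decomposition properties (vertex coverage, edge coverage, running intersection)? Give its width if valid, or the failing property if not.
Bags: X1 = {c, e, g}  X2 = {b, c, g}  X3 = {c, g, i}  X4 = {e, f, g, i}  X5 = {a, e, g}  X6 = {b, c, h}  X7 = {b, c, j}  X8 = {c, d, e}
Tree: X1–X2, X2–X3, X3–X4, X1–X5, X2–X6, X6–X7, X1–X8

No — bags containing vertex e are not connected in the tree.

A tree decomposition must satisfy three properties: every vertex lies in some bag; for every edge, both endpoints lie together in some bag; and for every vertex, the bags containing it form a connected subtree. Here bags containing vertex e are not connected in the tree, so the decomposition is invalid.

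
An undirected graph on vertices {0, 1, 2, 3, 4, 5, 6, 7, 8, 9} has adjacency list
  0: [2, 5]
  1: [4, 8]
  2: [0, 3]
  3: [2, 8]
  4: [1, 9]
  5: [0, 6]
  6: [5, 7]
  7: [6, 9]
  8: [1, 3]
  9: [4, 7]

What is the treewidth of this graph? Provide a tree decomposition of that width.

Treewidth 2.
Bags: B1 = {1, 4, 9}  B2 = {1, 7, 9}  B3 = {1, 6, 7}  B4 = {1, 5, 6}  B5 = {0, 1, 5}  B6 = {0, 1, 2}  B7 = {1, 2, 3}  B8 = {1, 3, 8}
Tree: B1–B2, B2–B3, B3–B4, B4–B5, B5–B6, B6–B7, B7–B8

Every bag has size at most 3, so the width is 3 − 1 = 2 and tw(G) ≤ 2. The edges 1–4–9–7–6–5–0–2–3–8–1 form a cycle, so G is not a tree and its treewidth is at least 2. The upper and lower bounds meet at 2, so that is the treewidth.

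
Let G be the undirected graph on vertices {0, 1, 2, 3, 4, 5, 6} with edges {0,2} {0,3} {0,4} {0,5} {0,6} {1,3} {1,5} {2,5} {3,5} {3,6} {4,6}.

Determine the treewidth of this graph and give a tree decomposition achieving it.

Treewidth 2.
Bags: B1 = {0, 3, 5}  B2 = {1, 3, 5}  B3 = {0, 3, 6}  B4 = {0, 4, 6}  B5 = {0, 2, 5}
Tree: B1–B2, B1–B3, B3–B4, B1–B5

The largest bag has 3 vertices, giving width 2; this decomposition certifies tw(G) ≤ 2. On the other hand G contains the 3-clique {0, 2, 5}. A clique must lie in a single bag of any decomposition, so no decomposition can have width below 2. Hence tw(G) = 2 exactly.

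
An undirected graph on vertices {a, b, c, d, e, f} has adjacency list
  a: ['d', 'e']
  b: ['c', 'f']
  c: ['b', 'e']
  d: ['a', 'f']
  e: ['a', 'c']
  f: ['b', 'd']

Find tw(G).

A width-2 tree decomposition is:
Bags: B1 = {a, c, e}  B2 = {a, b, c}  B3 = {a, b, f}  B4 = {a, d, f}
Tree: B1–B2, B2–B3, B3–B4
The largest bag has 3 vertices, giving width 2; this decomposition certifies tw(G) ≤ 2. Since a–e–c–b–f–d–a is a cycle in G, G is not acyclic. Forests are exactly the graphs of treewidth ≤ 1, so tw(G) ≥ 2. Combining the bounds, tw(G) = 2.

2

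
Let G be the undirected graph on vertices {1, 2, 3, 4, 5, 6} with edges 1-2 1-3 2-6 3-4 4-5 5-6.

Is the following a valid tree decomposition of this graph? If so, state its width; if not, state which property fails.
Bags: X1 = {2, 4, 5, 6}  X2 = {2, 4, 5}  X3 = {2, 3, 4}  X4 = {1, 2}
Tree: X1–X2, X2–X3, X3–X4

A tree decomposition must satisfy three properties: every vertex lies in some bag; for every edge, both endpoints lie together in some bag; and for every vertex, the bags containing it form a connected subtree. Here edge (3,1) lies in no bag, so the decomposition is invalid.

No — edge (3,1) lies in no bag.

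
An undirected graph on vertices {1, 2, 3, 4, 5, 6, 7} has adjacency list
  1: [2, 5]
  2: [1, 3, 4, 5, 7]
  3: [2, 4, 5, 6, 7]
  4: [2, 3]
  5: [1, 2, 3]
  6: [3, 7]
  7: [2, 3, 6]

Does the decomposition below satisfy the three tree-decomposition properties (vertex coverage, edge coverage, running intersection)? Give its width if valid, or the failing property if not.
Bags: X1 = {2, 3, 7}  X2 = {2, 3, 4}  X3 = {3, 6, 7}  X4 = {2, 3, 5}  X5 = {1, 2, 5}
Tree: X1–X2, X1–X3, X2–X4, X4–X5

Vertex coverage: the bags together contain {1, 2, 3, 4, 5, 6, 7}, the full vertex set. Edge coverage: each edge of G has both endpoints in at least one bag. Running intersection: for every vertex, the bags containing it form a connected subtree. All three properties hold, so this is a valid tree decomposition of width max|bag| − 1 = 2, and hence tw(G) ≤ 2.

Yes; width 2.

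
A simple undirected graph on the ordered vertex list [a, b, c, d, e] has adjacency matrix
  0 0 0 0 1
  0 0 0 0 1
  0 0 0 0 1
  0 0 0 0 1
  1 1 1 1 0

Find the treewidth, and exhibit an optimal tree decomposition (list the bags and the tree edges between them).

Each bag holds 2 vertices, so the decomposition has width 1, which upper-bounds the treewidth. Any graph with an edge has treewidth ≥ 1, and G has the edge d–e. Hence tw(G) = 1 exactly.

Treewidth 1.
One such decomposition:
Bags: B1 = {d, e}  B2 = {a, e}  B3 = {b, e}  B4 = {c, e}
Tree: B1–B2, B1–B3, B3–B4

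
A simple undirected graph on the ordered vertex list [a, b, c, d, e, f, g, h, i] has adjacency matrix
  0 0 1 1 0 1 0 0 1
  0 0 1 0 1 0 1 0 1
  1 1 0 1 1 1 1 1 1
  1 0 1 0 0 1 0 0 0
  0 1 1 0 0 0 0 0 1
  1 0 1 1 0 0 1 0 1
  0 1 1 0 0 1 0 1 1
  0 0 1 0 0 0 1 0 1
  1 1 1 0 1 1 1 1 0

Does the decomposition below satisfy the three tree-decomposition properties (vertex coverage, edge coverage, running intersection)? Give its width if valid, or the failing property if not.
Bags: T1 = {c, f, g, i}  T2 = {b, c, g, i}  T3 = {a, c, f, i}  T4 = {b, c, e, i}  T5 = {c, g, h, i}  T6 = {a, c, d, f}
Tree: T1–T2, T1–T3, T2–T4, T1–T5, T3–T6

Yes; width 3.

Checking the three conditions: (i) the bags cover all of {a, b, c, d, e, f, g, h, i}; (ii) for each edge, some bag contains both endpoints; (iii) the bags containing any fixed vertex form a subtree. All hold, so the decomposition is valid with width 4 − 1 = 3.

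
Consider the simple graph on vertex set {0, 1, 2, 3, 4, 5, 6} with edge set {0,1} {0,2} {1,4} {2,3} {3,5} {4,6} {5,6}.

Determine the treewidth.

A width-2 tree decomposition is:
Bags: B1 = {3, 5, 6}  B2 = {3, 4, 6}  B3 = {1, 3, 4}  B4 = {0, 1, 3}  B5 = {0, 2, 3}
Tree: B1–B2, B2–B3, B3–B4, B4–B5
The largest bag has 3 vertices, giving width 2; this decomposition certifies tw(G) ≤ 2. For the lower bound, G contains the cycle 3–5–6–4–1–0–2–3, so G is not a forest; only forests have treewidth ≤ 1, hence tw(G) ≥ 2. Hence tw(G) = 2 exactly.

2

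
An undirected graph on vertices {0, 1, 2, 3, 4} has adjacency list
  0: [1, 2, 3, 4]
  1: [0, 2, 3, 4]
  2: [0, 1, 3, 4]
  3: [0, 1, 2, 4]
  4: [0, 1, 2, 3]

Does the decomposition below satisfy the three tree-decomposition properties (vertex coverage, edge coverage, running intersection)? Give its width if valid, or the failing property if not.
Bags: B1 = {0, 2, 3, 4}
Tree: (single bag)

No — vertex 1 appears in no bag.

A tree decomposition must satisfy three properties: every vertex lies in some bag; for every edge, both endpoints lie together in some bag; and for every vertex, the bags containing it form a connected subtree. Here vertex 1 appears in no bag, so the decomposition is invalid.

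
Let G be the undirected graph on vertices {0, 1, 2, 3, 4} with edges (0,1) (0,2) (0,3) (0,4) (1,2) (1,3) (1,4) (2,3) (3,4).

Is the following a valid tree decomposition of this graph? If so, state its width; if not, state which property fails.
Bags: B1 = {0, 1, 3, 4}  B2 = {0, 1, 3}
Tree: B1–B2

No — vertex 2 appears in no bag.

A tree decomposition must satisfy three properties: every vertex lies in some bag; for every edge, both endpoints lie together in some bag; and for every vertex, the bags containing it form a connected subtree. Here vertex 2 appears in no bag, so the decomposition is invalid.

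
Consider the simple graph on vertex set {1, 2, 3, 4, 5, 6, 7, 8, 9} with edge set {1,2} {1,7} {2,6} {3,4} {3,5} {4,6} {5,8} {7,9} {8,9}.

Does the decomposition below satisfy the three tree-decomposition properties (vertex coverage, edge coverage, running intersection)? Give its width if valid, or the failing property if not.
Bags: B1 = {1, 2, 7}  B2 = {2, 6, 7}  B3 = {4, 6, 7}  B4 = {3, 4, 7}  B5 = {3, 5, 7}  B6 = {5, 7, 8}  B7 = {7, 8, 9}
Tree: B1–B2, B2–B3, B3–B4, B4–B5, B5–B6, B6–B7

Yes; width 2.

Every vertex of G appears in some bag (union = {1, 2, 3, 4, 5, 6, 7, 8, 9}); every edge is covered by a bag; and for each vertex v the set of bags containing v is connected in the bag tree. The decomposition is therefore valid. The largest bag has 3 vertices, so the width is 2.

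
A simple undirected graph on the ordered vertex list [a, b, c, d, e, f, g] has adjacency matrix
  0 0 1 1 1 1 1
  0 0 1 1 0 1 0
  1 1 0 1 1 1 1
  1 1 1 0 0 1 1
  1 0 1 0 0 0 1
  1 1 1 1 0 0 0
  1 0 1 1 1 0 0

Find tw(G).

A width-3 tree decomposition is:
Bags: B1 = {a, c, d, f}  B2 = {a, c, d, g}  B3 = {b, c, d, f}  B4 = {a, c, e, g}
Tree: B1–B2, B1–B3, B2–B4
Each bag holds 4 vertices, so the decomposition has width 3, which upper-bounds the treewidth. Conversely, {a, c, d, g} is a clique of size 4, and the vertices of any clique must share a bag in every tree decomposition; so some bag has ≥ 4 vertices and tw(G) ≥ 3. Therefore the treewidth is 3.

3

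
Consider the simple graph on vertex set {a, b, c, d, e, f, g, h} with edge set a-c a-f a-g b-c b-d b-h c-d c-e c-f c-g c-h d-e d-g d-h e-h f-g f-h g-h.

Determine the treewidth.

3

A width-3 tree decomposition is:
Bags: B1 = {b, c, d, h}  B2 = {c, d, g, h}  B3 = {c, f, g, h}  B4 = {c, d, e, h}  B5 = {a, c, f, g}
Tree: B1–B2, B2–B3, B2–B4, B3–B5
Every bag has size at most 4, so the width is 4 − 1 = 3 and tw(G) ≤ 3. On the other hand G contains the 4-clique {c, d, g, h}. A clique must lie in a single bag of any decomposition, so no decomposition can have width below 3. Therefore the treewidth is 3.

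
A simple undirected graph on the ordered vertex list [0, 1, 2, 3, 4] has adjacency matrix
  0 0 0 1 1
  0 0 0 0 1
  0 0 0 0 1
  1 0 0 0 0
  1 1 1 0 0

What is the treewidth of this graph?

1

A width-1 tree decomposition is:
Bags: B1 = {1, 4}  B2 = {0, 4}  B3 = {0, 3}  B4 = {2, 4}
Tree: B1–B2, B2–B3, B1–B4
Each bag holds 2 vertices, so the decomposition has width 1, which upper-bounds the treewidth. Since G has at least one edge (e.g. 1–4), it is not an edgeless graph, so tw(G) ≥ 1. The upper and lower bounds meet at 1, so that is the treewidth.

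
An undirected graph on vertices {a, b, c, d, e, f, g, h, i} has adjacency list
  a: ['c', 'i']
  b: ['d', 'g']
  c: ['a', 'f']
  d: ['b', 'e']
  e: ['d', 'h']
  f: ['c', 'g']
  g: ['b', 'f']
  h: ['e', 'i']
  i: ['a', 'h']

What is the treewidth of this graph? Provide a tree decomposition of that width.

Every bag has size at most 3, so the width is 3 − 1 = 2 and tw(G) ≤ 2. Since b–d–e–h–i–a–c–f–g–b is a cycle in G, G is not acyclic. Forests are exactly the graphs of treewidth ≤ 1, so tw(G) ≥ 2. Therefore the treewidth is 2.

Treewidth 2.
One optimal decomposition is:
Bags: B1 = {b, d, e}  B2 = {b, e, h}  B3 = {b, h, i}  B4 = {a, b, i}  B5 = {a, b, c}  B6 = {b, c, f}  B7 = {b, f, g}
Tree: B1–B2, B2–B3, B3–B4, B4–B5, B5–B6, B6–B7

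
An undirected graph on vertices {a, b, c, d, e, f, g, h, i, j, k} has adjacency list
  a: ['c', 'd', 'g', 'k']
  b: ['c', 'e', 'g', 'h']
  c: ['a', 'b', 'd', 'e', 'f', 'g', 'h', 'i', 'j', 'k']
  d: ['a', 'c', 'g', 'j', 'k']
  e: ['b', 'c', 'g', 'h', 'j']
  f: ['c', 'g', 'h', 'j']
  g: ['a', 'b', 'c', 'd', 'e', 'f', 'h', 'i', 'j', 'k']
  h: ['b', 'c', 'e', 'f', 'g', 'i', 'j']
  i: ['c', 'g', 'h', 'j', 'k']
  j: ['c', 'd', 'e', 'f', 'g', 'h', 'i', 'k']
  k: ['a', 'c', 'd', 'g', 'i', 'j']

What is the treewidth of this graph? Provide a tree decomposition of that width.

The largest bag has 5 vertices, giving width 4; this decomposition certifies tw(G) ≤ 4. On the other hand G contains the 5-clique {c, d, g, j, k}. A clique must lie in a single bag of any decomposition, so no decomposition can have width below 4. Hence tw(G) = 4 exactly.

Treewidth 4.
Bags: B1 = {c, g, h, i, j}  B2 = {c, g, i, j, k}  B3 = {c, f, g, h, j}  B4 = {c, e, g, h, j}  B5 = {b, c, e, g, h}  B6 = {c, d, g, j, k}  B7 = {a, c, d, g, k}
Tree: B1–B2, B1–B3, B3–B4, B4–B5, B2–B6, B6–B7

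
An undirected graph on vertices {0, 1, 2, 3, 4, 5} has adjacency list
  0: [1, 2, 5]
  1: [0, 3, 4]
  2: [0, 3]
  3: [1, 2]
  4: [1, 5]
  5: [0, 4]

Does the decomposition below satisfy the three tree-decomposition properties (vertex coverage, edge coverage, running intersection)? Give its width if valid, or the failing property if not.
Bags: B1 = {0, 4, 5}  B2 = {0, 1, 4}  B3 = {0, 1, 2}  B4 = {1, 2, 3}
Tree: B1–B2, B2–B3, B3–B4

Checking the three conditions: (i) the bags cover all of {0, 1, 2, 3, 4, 5}; (ii) for each edge, some bag contains both endpoints; (iii) the bags containing any fixed vertex form a subtree. All hold, so the decomposition is valid with width 3 − 1 = 2.

Yes; width 2.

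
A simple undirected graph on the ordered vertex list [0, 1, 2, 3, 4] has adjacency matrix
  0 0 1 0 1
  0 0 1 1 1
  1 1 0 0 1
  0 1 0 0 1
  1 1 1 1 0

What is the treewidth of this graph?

2

A width-2 tree decomposition is:
Bags: B1 = {1, 2, 4}  B2 = {0, 2, 4}  B3 = {1, 3, 4}
Tree: B1–B2, B1–B3
Each bag holds 3 vertices, so the decomposition has width 2, which upper-bounds the treewidth. Conversely, {0, 2, 4} is a clique of size 3, and the vertices of any clique must share a bag in every tree decomposition; so some bag has ≥ 3 vertices and tw(G) ≥ 2. The upper and lower bounds meet at 2, so that is the treewidth.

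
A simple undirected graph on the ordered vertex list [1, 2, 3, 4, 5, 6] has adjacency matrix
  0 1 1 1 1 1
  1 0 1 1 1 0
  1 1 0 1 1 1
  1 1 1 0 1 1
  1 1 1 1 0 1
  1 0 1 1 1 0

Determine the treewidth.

4

A width-4 tree decomposition is:
Bags: B1 = {1, 2, 3, 4, 5}  B2 = {1, 3, 4, 5, 6}
Tree: B1–B2
Each bag holds 5 vertices, so the decomposition has width 4, which upper-bounds the treewidth. On the other hand G contains the 5-clique {1, 2, 3, 4, 5}. A clique must lie in a single bag of any decomposition, so no decomposition can have width below 4. Combining the bounds, tw(G) = 4.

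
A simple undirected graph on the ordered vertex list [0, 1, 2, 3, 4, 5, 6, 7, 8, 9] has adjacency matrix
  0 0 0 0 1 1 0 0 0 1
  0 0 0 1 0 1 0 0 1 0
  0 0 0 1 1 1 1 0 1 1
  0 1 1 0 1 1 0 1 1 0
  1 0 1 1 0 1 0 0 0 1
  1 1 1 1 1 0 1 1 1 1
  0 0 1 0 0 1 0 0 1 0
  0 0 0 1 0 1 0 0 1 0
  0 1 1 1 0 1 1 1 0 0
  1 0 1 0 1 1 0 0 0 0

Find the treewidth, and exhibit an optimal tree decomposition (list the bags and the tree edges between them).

The largest bag has 4 vertices, giving width 3; this decomposition certifies tw(G) ≤ 3. Conversely, {0, 4, 5, 9} is a clique of size 4, and the vertices of any clique must share a bag in every tree decomposition; so some bag has ≥ 4 vertices and tw(G) ≥ 3. Hence tw(G) = 3 exactly.

Treewidth 3.
One such decomposition:
Bags: B1 = {2, 3, 4, 5}  B2 = {2, 3, 5, 8}  B3 = {2, 4, 5, 9}  B4 = {2, 5, 6, 8}  B5 = {0, 4, 5, 9}  B6 = {1, 3, 5, 8}  B7 = {3, 5, 7, 8}
Tree: B1–B2, B1–B3, B2–B4, B3–B5, B2–B6, B2–B7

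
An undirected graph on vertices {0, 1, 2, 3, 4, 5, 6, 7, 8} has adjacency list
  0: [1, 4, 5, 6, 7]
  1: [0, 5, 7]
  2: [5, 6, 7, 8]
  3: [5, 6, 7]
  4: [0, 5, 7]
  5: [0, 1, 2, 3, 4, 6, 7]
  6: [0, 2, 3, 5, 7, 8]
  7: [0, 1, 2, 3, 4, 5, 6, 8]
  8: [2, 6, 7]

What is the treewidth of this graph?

3

A width-3 tree decomposition is:
Bags: B1 = {2, 5, 6, 7}  B2 = {3, 5, 6, 7}  B3 = {0, 5, 6, 7}  B4 = {2, 6, 7, 8}  B5 = {0, 1, 5, 7}  B6 = {0, 4, 5, 7}
Tree: B1–B2, B1–B3, B1–B4, B3–B5, B3–B6
The largest bag has 4 vertices, giving width 3; this decomposition certifies tw(G) ≤ 3. For the lower bound, the 4 vertices {2, 6, 7, 8} are pairwise adjacent, and any tree decomposition puts a clique entirely inside one bag — forcing width ≥ 3. The upper and lower bounds meet at 3, so that is the treewidth.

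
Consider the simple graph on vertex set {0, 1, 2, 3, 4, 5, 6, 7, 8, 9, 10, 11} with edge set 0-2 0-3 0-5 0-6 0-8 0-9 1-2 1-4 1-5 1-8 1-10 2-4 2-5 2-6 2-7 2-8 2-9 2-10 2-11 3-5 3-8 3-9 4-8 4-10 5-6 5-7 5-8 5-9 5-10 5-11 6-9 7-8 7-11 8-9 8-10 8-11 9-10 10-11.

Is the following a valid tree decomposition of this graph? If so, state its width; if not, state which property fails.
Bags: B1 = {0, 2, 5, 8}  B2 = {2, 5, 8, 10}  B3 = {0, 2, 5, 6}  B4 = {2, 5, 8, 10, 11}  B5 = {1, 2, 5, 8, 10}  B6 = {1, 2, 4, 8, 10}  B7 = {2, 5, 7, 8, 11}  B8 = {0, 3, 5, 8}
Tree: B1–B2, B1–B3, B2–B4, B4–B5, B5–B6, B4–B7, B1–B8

A tree decomposition must satisfy three properties: every vertex lies in some bag; for every edge, both endpoints lie together in some bag; and for every vertex, the bags containing it form a connected subtree. Here vertex 9 appears in no bag, so the decomposition is invalid.

No — vertex 9 appears in no bag.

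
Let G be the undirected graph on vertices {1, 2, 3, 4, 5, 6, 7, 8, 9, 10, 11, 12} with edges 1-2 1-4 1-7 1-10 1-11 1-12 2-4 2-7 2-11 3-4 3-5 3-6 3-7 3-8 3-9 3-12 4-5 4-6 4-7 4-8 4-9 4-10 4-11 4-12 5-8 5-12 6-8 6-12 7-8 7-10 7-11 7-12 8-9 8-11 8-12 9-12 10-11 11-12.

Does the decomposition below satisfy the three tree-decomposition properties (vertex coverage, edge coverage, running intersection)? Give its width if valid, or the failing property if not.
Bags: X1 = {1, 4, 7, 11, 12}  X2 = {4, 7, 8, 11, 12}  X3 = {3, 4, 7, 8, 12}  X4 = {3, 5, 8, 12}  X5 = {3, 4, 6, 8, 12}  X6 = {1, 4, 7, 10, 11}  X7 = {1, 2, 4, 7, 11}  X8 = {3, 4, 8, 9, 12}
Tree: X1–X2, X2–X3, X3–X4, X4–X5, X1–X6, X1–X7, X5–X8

A tree decomposition must satisfy three properties: every vertex lies in some bag; for every edge, both endpoints lie together in some bag; and for every vertex, the bags containing it form a connected subtree. Here edge (4,5) lies in no bag, so the decomposition is invalid.

No — edge (4,5) lies in no bag.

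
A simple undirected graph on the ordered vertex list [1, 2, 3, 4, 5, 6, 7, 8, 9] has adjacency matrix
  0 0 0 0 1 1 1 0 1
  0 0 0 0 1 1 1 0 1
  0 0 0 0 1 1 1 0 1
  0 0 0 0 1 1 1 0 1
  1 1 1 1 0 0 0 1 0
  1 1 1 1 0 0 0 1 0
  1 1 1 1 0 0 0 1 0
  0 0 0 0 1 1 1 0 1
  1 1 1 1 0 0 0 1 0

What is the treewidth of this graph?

A width-4 tree decomposition is:
Bags: B1 = {3, 5, 6, 7, 9}  B2 = {5, 6, 7, 8, 9}  B3 = {2, 5, 6, 7, 9}  B4 = {1, 5, 6, 7, 9}  B5 = {4, 5, 6, 7, 9}
Tree: B1–B2, B2–B3, B3–B4, B4–B5
Every bag has size at most 5, so the width is 5 − 1 = 4 and tw(G) ≤ 4. For the lower bound: the 5 vertex sets {3,5}, {7,8}, {2,9}, {6}, {1} are disjoint, each induces a connected subgraph, and every pair is joined by at least one edge of G. Contracting each set to a single vertex therefore yields K_{5} as a minor, and since treewidth is minor-monotone, tw(G) ≥ tw(K_{5}) = 4. Hence tw(G) = 4 exactly.

4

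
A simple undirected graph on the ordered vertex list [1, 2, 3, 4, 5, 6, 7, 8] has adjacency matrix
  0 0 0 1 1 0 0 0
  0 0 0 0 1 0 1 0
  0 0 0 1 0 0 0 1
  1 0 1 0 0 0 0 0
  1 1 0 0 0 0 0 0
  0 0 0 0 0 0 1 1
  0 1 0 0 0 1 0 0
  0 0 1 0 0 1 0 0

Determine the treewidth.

A width-2 tree decomposition is:
Bags: B1 = {3, 6, 8}  B2 = {3, 4, 6}  B3 = {1, 4, 6}  B4 = {1, 5, 6}  B5 = {2, 5, 6}  B6 = {2, 6, 7}
Tree: B1–B2, B2–B3, B3–B4, B4–B5, B5–B6
The largest bag has 3 vertices, giving width 2; this decomposition certifies tw(G) ≤ 2. For the lower bound, G contains the cycle 6–8–3–4–1–5–2–7–6, so G is not a forest; only forests have treewidth ≤ 1, hence tw(G) ≥ 2. Hence tw(G) = 2 exactly.

2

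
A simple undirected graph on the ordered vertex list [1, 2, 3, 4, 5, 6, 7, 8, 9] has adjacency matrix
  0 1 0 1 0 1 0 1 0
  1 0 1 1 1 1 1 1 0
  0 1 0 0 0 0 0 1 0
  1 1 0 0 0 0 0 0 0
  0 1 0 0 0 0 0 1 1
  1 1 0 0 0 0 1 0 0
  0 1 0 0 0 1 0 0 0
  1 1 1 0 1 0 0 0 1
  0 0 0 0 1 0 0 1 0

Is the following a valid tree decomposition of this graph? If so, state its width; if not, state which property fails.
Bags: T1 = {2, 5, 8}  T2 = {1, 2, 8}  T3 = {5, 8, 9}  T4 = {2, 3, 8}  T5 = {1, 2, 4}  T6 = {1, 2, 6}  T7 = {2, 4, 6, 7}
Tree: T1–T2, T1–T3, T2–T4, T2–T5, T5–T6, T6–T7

A tree decomposition must satisfy three properties: every vertex lies in some bag; for every edge, both endpoints lie together in some bag; and for every vertex, the bags containing it form a connected subtree. Here bags containing vertex 4 are not connected in the tree, so the decomposition is invalid.

No — bags containing vertex 4 are not connected in the tree.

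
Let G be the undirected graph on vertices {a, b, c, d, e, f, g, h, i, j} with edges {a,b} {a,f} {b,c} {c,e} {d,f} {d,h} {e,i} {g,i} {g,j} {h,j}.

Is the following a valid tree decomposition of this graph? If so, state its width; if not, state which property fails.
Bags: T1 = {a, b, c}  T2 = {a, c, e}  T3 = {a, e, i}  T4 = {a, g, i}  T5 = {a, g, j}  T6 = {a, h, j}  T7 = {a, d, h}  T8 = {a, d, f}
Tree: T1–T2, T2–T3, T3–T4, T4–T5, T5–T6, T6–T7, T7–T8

Yes; width 2.

Checking the three conditions: (i) the bags cover all of {a, b, c, d, e, f, g, h, i, j}; (ii) for each edge, some bag contains both endpoints; (iii) the bags containing any fixed vertex form a subtree. All hold, so the decomposition is valid with width 3 − 1 = 2.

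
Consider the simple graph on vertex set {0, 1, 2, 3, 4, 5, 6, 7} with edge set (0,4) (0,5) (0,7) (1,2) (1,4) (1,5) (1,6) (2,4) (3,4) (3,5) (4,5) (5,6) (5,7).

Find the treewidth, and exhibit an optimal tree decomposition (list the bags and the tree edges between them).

Treewidth 2.
One such decomposition:
Bags: B1 = {0, 4, 5}  B2 = {1, 4, 5}  B3 = {1, 2, 4}  B4 = {1, 5, 6}  B5 = {3, 4, 5}  B6 = {0, 5, 7}
Tree: B1–B2, B2–B3, B2–B4, B2–B5, B1–B6

The largest bag has 3 vertices, giving width 2; this decomposition certifies tw(G) ≤ 2. For the lower bound, the 3 vertices {1, 2, 4} are pairwise adjacent, and any tree decomposition puts a clique entirely inside one bag — forcing width ≥ 2. Combining the bounds, tw(G) = 2.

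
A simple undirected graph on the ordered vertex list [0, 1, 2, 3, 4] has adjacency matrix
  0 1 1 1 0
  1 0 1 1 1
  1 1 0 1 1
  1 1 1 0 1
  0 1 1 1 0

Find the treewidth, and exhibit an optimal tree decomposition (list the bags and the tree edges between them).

Treewidth 3.
One optimal decomposition is:
Bags: B1 = {1, 2, 3, 4}  B2 = {0, 1, 2, 3}
Tree: B1–B2

Every bag has size at most 4, so the width is 4 − 1 = 3 and tw(G) ≤ 3. For the lower bound, the 4 vertices {0, 1, 2, 3} are pairwise adjacent, and any tree decomposition puts a clique entirely inside one bag — forcing width ≥ 3. Therefore the treewidth is 3.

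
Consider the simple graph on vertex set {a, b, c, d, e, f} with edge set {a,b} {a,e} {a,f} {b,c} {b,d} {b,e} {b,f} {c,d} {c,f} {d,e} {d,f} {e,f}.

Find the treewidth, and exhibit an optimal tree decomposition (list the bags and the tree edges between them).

Treewidth 3.
One such decomposition:
Bags: B1 = {b, d, e, f}  B2 = {a, b, e, f}  B3 = {b, c, d, f}
Tree: B1–B2, B1–B3

Every bag has size at most 4, so the width is 4 − 1 = 3 and tw(G) ≤ 3. For the lower bound, the 4 vertices {b, d, e, f} are pairwise adjacent, and any tree decomposition puts a clique entirely inside one bag — forcing width ≥ 3. Therefore the treewidth is 3.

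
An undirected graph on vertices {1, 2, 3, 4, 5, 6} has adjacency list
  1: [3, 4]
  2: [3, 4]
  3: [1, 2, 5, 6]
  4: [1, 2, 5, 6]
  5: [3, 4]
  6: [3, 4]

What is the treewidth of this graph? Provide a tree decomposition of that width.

Treewidth 2.
One such decomposition:
Bags: B1 = {2, 3, 4}  B2 = {3, 4, 6}  B3 = {1, 3, 4}  B4 = {3, 4, 5}
Tree: B1–B2, B2–B3, B3–B4

Each bag holds 3 vertices, so the decomposition has width 2, which upper-bounds the treewidth. The edges 4–2–3–6–4 form a cycle, so G is not a tree and its treewidth is at least 2. Hence tw(G) = 2 exactly.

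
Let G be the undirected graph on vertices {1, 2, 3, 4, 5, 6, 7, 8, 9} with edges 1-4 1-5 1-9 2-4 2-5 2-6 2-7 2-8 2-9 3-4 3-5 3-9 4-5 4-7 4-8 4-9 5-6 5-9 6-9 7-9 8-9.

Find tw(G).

3

A width-3 tree decomposition is:
Bags: B1 = {2, 4, 5, 9}  B2 = {3, 4, 5, 9}  B3 = {2, 4, 7, 9}  B4 = {2, 4, 8, 9}  B5 = {1, 4, 5, 9}  B6 = {2, 5, 6, 9}
Tree: B1–B2, B1–B3, B3–B4, B2–B5, B1–B6
The largest bag has 4 vertices, giving width 3; this decomposition certifies tw(G) ≤ 3. Conversely, {1, 4, 5, 9} is a clique of size 4, and the vertices of any clique must share a bag in every tree decomposition; so some bag has ≥ 4 vertices and tw(G) ≥ 3. The upper and lower bounds meet at 3, so that is the treewidth.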